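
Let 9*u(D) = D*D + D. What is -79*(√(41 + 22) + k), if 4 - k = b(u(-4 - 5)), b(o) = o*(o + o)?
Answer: 9796 - 237*√7 ≈ 9169.0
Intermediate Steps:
u(D) = D/9 + D²/9 (u(D) = (D*D + D)/9 = (D² + D)/9 = (D + D²)/9 = D/9 + D²/9)
b(o) = 2*o² (b(o) = o*(2*o) = 2*o²)
k = -124 (k = 4 - 2*((-4 - 5)*(1 + (-4 - 5))/9)² = 4 - 2*((⅑)*(-9)*(1 - 9))² = 4 - 2*((⅑)*(-9)*(-8))² = 4 - 2*8² = 4 - 2*64 = 4 - 1*128 = 4 - 128 = -124)
-79*(√(41 + 22) + k) = -79*(√(41 + 22) - 124) = -79*(√63 - 124) = -79*(3*√7 - 124) = -79*(-124 + 3*√7) = 9796 - 237*√7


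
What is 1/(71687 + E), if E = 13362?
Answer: 1/85049 ≈ 1.1758e-5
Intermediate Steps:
1/(71687 + E) = 1/(71687 + 13362) = 1/85049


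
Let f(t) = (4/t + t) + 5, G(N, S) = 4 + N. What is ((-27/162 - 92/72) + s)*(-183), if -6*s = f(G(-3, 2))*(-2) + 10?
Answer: -122/3 ≈ -40.667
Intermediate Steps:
f(t) = 5 + t + 4/t (f(t) = (t + 4/t) + 5 = 5 + t + 4/t)
s = 5/3 (s = -((5 + (4 - 3) + 4/(4 - 3))*(-2) + 10)/6 = -((5 + 1 + 4/1)*(-2) + 10)/6 = -((5 + 1 + 4*1)*(-2) + 10)/6 = -((5 + 1 + 4)*(-2) + 10)/6 = -(10*(-2) + 10)/6 = -(-20 + 10)/6 = -⅙*(-10) = 5/3 ≈ 1.6667)
((-27/162 - 92/72) + s)*(-183) = ((-27/162 - 92/72) + 5/3)*(-183) = ((-27*1/162 - 92*1/72) + 5/3)*(-183) = ((-⅙ - 23/18) + 5/3)*(-183) = (-13/9 + 5/3)*(-183) = (2/9)*(-183) = -122/3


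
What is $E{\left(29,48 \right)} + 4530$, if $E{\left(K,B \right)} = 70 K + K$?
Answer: $6589$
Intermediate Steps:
$E{\left(K,B \right)} = 71 K$
$E{\left(29,48 \right)} + 4530 = 71 \cdot 29 + 4530 = 2059 + 4530 = 6589$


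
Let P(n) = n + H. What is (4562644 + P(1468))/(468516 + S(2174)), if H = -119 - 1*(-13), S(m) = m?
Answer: 2282003/235345 ≈ 9.6964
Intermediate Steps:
H = -106 (H = -119 + 13 = -106)
P(n) = -106 + n (P(n) = n - 106 = -106 + n)
(4562644 + P(1468))/(468516 + S(2174)) = (4562644 + (-106 + 1468))/(468516 + 2174) = (4562644 + 1362)/470690 = 4564006*(1/470690) = 2282003/235345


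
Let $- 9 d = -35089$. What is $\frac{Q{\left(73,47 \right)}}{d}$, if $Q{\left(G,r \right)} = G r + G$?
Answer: $\frac{31536}{35089} \approx 0.89874$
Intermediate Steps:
$d = \frac{35089}{9}$ ($d = \left(- \frac{1}{9}\right) \left(-35089\right) = \frac{35089}{9} \approx 3898.8$)
$Q{\left(G,r \right)} = G + G r$
$\frac{Q{\left(73,47 \right)}}{d} = \frac{73 \left(1 + 47\right)}{\frac{35089}{9}} = 73 \cdot 48 \cdot \frac{9}{35089} = 3504 \cdot \frac{9}{35089} = \frac{31536}{35089}$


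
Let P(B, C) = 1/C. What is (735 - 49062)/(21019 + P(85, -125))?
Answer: -6040875/2627374 ≈ -2.2992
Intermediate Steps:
(735 - 49062)/(21019 + P(85, -125)) = (735 - 49062)/(21019 + 1/(-125)) = -48327/(21019 - 1/125) = -48327/2627374/125 = -48327*125/2627374 = -6040875/2627374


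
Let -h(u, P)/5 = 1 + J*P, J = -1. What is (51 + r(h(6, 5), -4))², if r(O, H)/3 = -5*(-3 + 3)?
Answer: 2601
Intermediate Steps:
h(u, P) = -5 + 5*P (h(u, P) = -5*(1 - P) = -5 + 5*P)
r(O, H) = 0 (r(O, H) = 3*(-5*(-3 + 3)) = 3*(-5*0) = 3*0 = 0)
(51 + r(h(6, 5), -4))² = (51 + 0)² = 51² = 2601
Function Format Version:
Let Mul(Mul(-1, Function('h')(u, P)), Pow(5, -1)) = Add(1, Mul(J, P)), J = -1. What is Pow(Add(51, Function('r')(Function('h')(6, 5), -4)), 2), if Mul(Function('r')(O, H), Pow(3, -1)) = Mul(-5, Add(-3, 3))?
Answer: 2601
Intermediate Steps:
Function('h')(u, P) = Add(-5, Mul(5, P)) (Function('h')(u, P) = Mul(-5, Add(1, Mul(-1, P))) = Add(-5, Mul(5, P)))
Function('r')(O, H) = 0 (Function('r')(O, H) = Mul(3, Mul(-5, Add(-3, 3))) = Mul(3, Mul(-5, 0)) = Mul(3, 0) = 0)
Pow(Add(51, Function('r')(Function('h')(6, 5), -4)), 2) = Pow(Add(51, 0), 2) = Pow(51, 2) = 2601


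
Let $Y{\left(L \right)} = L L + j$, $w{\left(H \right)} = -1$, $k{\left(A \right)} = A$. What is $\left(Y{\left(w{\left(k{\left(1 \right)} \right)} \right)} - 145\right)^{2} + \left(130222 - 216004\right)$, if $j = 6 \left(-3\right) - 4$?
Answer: $-58226$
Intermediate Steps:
$j = -22$ ($j = -18 - 4 = -22$)
$Y{\left(L \right)} = -22 + L^{2}$ ($Y{\left(L \right)} = L L - 22 = L^{2} - 22 = -22 + L^{2}$)
$\left(Y{\left(w{\left(k{\left(1 \right)} \right)} \right)} - 145\right)^{2} + \left(130222 - 216004\right) = \left(\left(-22 + \left(-1\right)^{2}\right) - 145\right)^{2} + \left(130222 - 216004\right) = \left(\left(-22 + 1\right) - 145\right)^{2} - 85782 = \left(-21 - 145\right)^{2} - 85782 = \left(-166\right)^{2} - 85782 = 27556 - 85782 = -58226$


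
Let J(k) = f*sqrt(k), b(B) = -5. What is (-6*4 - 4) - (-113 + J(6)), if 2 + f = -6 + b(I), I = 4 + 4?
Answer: 85 + 13*sqrt(6) ≈ 116.84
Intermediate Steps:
I = 8
f = -13 (f = -2 + (-6 - 5) = -2 - 11 = -13)
J(k) = -13*sqrt(k)
(-6*4 - 4) - (-113 + J(6)) = (-6*4 - 4) - (-113 - 13*sqrt(6)) = (-24 - 4) + (113 + 13*sqrt(6)) = -28 + (113 + 13*sqrt(6)) = 85 + 13*sqrt(6)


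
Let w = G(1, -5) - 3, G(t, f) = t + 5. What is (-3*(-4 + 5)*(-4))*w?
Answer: 36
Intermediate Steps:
G(t, f) = 5 + t
w = 3 (w = (5 + 1) - 3 = 6 - 3 = 3)
(-3*(-4 + 5)*(-4))*w = -3*(-4 + 5)*(-4)*3 = -3*(-4)*3 = 12*3 = 36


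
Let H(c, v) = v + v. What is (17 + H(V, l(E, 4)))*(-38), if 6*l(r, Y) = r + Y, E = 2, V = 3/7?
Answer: -722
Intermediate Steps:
V = 3/7 (V = 3*(⅐) = 3/7 ≈ 0.42857)
l(r, Y) = Y/6 + r/6 (l(r, Y) = (r + Y)/6 = (Y + r)/6 = Y/6 + r/6)
H(c, v) = 2*v
(17 + H(V, l(E, 4)))*(-38) = (17 + 2*((⅙)*4 + (⅙)*2))*(-38) = (17 + 2*(⅔ + ⅓))*(-38) = (17 + 2*1)*(-38) = (17 + 2)*(-38) = 19*(-38) = -722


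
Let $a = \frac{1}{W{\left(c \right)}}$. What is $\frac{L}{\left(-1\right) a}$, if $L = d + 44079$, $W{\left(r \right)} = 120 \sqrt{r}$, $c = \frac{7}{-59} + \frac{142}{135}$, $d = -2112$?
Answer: $- \frac{111912 \sqrt{6578205}}{59} \approx -4.865 \cdot 10^{6}$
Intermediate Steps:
$c = \frac{7433}{7965}$ ($c = 7 \left(- \frac{1}{59}\right) + 142 \cdot \frac{1}{135} = - \frac{7}{59} + \frac{142}{135} = \frac{7433}{7965} \approx 0.93321$)
$a = \frac{\sqrt{6578205}}{297320}$ ($a = \frac{1}{120 \sqrt{\frac{7433}{7965}}} = \frac{1}{120 \frac{\sqrt{6578205}}{2655}} = \frac{1}{\frac{8}{177} \sqrt{6578205}} = \frac{\sqrt{6578205}}{297320} \approx 0.0086264$)
$L = 41967$ ($L = -2112 + 44079 = 41967$)
$\frac{L}{\left(-1\right) a} = \frac{41967}{\left(-1\right) \frac{\sqrt{6578205}}{297320}} = \frac{41967}{\left(- \frac{1}{297320}\right) \sqrt{6578205}} = 41967 \left(- \frac{8 \sqrt{6578205}}{177}\right) = - \frac{111912 \sqrt{6578205}}{59}$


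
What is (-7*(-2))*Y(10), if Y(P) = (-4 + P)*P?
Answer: 840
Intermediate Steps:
Y(P) = P*(-4 + P)
(-7*(-2))*Y(10) = (-7*(-2))*(10*(-4 + 10)) = 14*(10*6) = 14*60 = 840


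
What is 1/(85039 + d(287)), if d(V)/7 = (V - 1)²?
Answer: 1/657611 ≈ 1.5207e-6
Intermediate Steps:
d(V) = 7*(-1 + V)² (d(V) = 7*(V - 1)² = 7*(-1 + V)²)
1/(85039 + d(287)) = 1/(85039 + 7*(-1 + 287)²) = 1/(85039 + 7*286²) = 1/(85039 + 7*81796) = 1/(85039 + 572572) = 1/657611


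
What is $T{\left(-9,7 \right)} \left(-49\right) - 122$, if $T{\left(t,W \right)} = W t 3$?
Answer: $9139$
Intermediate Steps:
$T{\left(t,W \right)} = 3 W t$
$T{\left(-9,7 \right)} \left(-49\right) - 122 = 3 \cdot 7 \left(-9\right) \left(-49\right) - 122 = \left(-189\right) \left(-49\right) - 122 = 9261 - 122 = 9139$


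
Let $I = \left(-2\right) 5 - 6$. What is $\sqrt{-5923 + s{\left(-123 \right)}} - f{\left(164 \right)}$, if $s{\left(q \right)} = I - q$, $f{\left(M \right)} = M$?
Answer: $-164 + 2 i \sqrt{1454} \approx -164.0 + 76.263 i$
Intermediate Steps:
$I = -16$ ($I = -10 - 6 = -16$)
$s{\left(q \right)} = -16 - q$
$\sqrt{-5923 + s{\left(-123 \right)}} - f{\left(164 \right)} = \sqrt{-5923 - -107} - 164 = \sqrt{-5923 + \left(-16 + 123\right)} - 164 = \sqrt{-5923 + 107} - 164 = \sqrt{-5816} - 164 = 2 i \sqrt{1454} - 164 = -164 + 2 i \sqrt{1454}$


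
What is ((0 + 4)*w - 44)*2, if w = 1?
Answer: -80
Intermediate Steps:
((0 + 4)*w - 44)*2 = ((0 + 4)*1 - 44)*2 = (4*1 - 44)*2 = (4 - 44)*2 = -40*2 = -80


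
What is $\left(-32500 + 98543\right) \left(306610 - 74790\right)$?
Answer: $15310088260$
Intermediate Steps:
$\left(-32500 + 98543\right) \left(306610 - 74790\right) = 66043 \cdot 231820 = 15310088260$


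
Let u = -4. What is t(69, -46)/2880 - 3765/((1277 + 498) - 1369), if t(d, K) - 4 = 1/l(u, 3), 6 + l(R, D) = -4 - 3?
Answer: -23490149/2533440 ≈ -9.2720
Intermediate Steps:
l(R, D) = -13 (l(R, D) = -6 + (-4 - 3) = -6 - 7 = -13)
t(d, K) = 51/13 (t(d, K) = 4 + 1/(-13) = 4 - 1/13 = 51/13)
t(69, -46)/2880 - 3765/((1277 + 498) - 1369) = (51/13)/2880 - 3765/((1277 + 498) - 1369) = (51/13)*(1/2880) - 3765/(1775 - 1369) = 17/12480 - 3765/406 = -23490149/2533440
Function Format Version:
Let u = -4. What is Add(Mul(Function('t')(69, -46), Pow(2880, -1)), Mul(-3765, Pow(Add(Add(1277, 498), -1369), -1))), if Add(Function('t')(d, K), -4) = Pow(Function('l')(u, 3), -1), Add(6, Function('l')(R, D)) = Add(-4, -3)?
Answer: Rational(-23490149, 2533440) ≈ -9.2720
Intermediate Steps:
Function('l')(R, D) = -13 (Function('l')(R, D) = Add(-6, Add(-4, -3)) = Add(-6, -7) = -13)
Function('t')(d, K) = Rational(51, 13) (Function('t')(d, K) = Add(4, Pow(-13, -1)) = Add(4, Rational(-1, 13)) = Rational(51, 13))
Add(Mul(Function('t')(69, -46), Pow(2880, -1)), Mul(-3765, Pow(Add(Add(1277, 498), -1369), -1))) = Add(Mul(Rational(51, 13), Pow(2880, -1)), Mul(-3765, Pow(Add(Add(1277, 498), -1369), -1))) = Add(Mul(Rational(51, 13), Rational(1, 2880)), Mul(-3765, Pow(Add(1775, -1369), -1))) = Add(Rational(17, 12480), Mul(-3765, Pow(406, -1))) = Add(Rational(17, 12480), Mul(-3765, Rational(1, 406))) = Add(Rational(17, 12480), Rational(-3765, 406)) = Rational(-23490149, 2533440)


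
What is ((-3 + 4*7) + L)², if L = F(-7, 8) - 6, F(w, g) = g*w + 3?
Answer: 1156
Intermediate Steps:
F(w, g) = 3 + g*w
L = -59 (L = (3 + 8*(-7)) - 6 = (3 - 56) - 6 = -53 - 6 = -59)
((-3 + 4*7) + L)² = ((-3 + 4*7) - 59)² = ((-3 + 28) - 59)² = (25 - 59)² = (-34)² = 1156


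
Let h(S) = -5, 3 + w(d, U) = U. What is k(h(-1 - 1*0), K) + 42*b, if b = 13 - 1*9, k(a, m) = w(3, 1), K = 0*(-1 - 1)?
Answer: 166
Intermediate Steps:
w(d, U) = -3 + U
K = 0 (K = 0*(-2) = 0)
k(a, m) = -2 (k(a, m) = -3 + 1 = -2)
b = 4 (b = 13 - 9 = 4)
k(h(-1 - 1*0), K) + 42*b = -2 + 42*4 = -2 + 168 = 166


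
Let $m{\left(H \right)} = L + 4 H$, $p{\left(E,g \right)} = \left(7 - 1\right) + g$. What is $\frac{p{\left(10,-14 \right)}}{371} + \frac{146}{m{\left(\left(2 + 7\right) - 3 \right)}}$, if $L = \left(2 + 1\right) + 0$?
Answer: $\frac{53950}{10017} \approx 5.3858$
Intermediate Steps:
$p{\left(E,g \right)} = 6 + g$
$L = 3$ ($L = 3 + 0 = 3$)
$m{\left(H \right)} = 3 + 4 H$
$\frac{p{\left(10,-14 \right)}}{371} + \frac{146}{m{\left(\left(2 + 7\right) - 3 \right)}} = \frac{6 - 14}{371} + \frac{146}{3 + 4 \left(\left(2 + 7\right) - 3\right)} = \left(-8\right) \frac{1}{371} + \frac{146}{3 + 4 \left(9 - 3\right)} = - \frac{8}{371} + \frac{146}{3 + 4 \cdot 6} = - \frac{8}{371} + \frac{146}{3 + 24} = - \frac{8}{371} + \frac{146}{27} = \frac{53950}{10017}$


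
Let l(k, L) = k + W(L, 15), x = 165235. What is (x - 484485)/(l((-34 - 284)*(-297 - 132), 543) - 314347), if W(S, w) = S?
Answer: 159625/88691 ≈ 1.7998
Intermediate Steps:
l(k, L) = L + k (l(k, L) = k + L = L + k)
(x - 484485)/(l((-34 - 284)*(-297 - 132), 543) - 314347) = (165235 - 484485)/((543 + (-34 - 284)*(-297 - 132)) - 314347) = -319250/((543 - 318*(-429)) - 314347) = -319250/((543 + 136422) - 314347) = -319250/(136965 - 314347) = -319250/(-177382) = -319250*(-1/177382) = 159625/88691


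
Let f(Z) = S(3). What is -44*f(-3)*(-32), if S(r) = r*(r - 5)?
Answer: -8448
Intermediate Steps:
S(r) = r*(-5 + r)
f(Z) = -6 (f(Z) = 3*(-5 + 3) = 3*(-2) = -6)
-44*f(-3)*(-32) = -44*(-6)*(-32) = 264*(-32) = -8448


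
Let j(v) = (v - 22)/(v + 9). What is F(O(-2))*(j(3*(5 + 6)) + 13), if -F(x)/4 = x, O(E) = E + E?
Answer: 4456/21 ≈ 212.19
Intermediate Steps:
O(E) = 2*E
F(x) = -4*x
j(v) = (-22 + v)/(9 + v)
F(O(-2))*(j(3*(5 + 6)) + 13) = (-8*(-2))*((-22 + 3*(5 + 6))/(9 + 3*(5 + 6)) + 13) = (-4*(-4))*((-22 + 3*11)/(9 + 3*11) + 13) = 16*((-22 + 33)/(9 + 33) + 13) = 16*(11/42 + 13) = 16*(557/42) = 4456/21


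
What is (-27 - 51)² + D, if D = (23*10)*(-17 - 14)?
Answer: -1046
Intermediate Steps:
D = -7130 (D = 230*(-31) = -7130)
(-27 - 51)² + D = (-27 - 51)² - 7130 = (-78)² - 7130 = 6084 - 7130 = -1046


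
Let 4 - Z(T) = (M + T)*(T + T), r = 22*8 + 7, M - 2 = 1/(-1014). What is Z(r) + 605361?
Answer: 90863756/169 ≈ 5.3766e+5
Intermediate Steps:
M = 2027/1014 (M = 2 + 1/(-1014) = 2 - 1/1014 = 2027/1014 ≈ 1.9990)
r = 183 (r = 176 + 7 = 183)
Z(T) = 4 - 2*T*(2027/1014 + T) (Z(T) = 4 - (2027/1014 + T)*(T + T) = 4 - (2027/1014 + T)*2*T = 4 - 2*T*(2027/1014 + T))
Z(r) + 605361 = (4 - 2*183**2 - 2027/507*183) + 605361 = (4 - 2*33489 - 123647/169) + 605361 = (4 - 66978 - 123647/169) + 605361 = -11442253/169 + 605361 = 90863756/169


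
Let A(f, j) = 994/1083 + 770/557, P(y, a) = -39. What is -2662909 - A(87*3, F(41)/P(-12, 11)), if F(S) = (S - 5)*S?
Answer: -1606350646547/603231 ≈ -2.6629e+6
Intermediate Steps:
F(S) = S*(-5 + S) (F(S) = (-5 + S)*S = S*(-5 + S))
A(f, j) = 1387568/603231 (A(f, j) = 994*(1/1083) + 770*(1/557) = 994/1083 + 770/557 = 1387568/603231)
-2662909 - A(87*3, F(41)/P(-12, 11)) = -2662909 - 1*1387568/603231 = -2662909 - 1387568/603231 = -1606350646547/603231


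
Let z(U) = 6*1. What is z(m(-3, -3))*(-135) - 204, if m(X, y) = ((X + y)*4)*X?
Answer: -1014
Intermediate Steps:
m(X, y) = X*(4*X + 4*y) (m(X, y) = (4*X + 4*y)*X = X*(4*X + 4*y))
z(U) = 6
z(m(-3, -3))*(-135) - 204 = 6*(-135) - 204 = -810 - 204 = -1014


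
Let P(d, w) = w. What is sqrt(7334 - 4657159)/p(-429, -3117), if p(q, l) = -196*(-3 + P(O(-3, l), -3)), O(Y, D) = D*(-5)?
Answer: 5*I*sqrt(185993)/1176 ≈ 1.8336*I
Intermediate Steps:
O(Y, D) = -5*D
p(q, l) = 1176 (p(q, l) = -196*(-3 - 3) = -196*(-6) = 1176)
sqrt(7334 - 4657159)/p(-429, -3117) = sqrt(7334 - 4657159)/1176 = sqrt(-4649825)*(1/1176) = (5*I*sqrt(185993))*(1/1176) = 5*I*sqrt(185993)/1176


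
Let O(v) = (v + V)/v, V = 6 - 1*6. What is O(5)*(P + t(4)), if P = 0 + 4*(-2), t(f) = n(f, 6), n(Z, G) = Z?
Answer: -4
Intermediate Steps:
t(f) = f
P = -8 (P = 0 - 8 = -8)
V = 0 (V = 6 - 6 = 0)
O(v) = 1 (O(v) = (v + 0)/v = v/v = 1)
O(5)*(P + t(4)) = 1*(-8 + 4) = 1*(-4) = -4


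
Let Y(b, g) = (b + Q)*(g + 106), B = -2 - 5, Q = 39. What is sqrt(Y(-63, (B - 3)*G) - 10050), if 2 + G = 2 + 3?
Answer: I*sqrt(11874) ≈ 108.97*I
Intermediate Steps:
B = -7
G = 3 (G = -2 + (2 + 3) = -2 + 5 = 3)
Y(b, g) = (39 + b)*(106 + g) (Y(b, g) = (b + 39)*(g + 106) = (39 + b)*(106 + g))
sqrt(Y(-63, (B - 3)*G) - 10050) = sqrt((4134 + 39*((-7 - 3)*3) + 106*(-63) - 63*(-7 - 3)*3) - 10050) = sqrt((4134 + 39*(-10*3) - 6678 - (-630)*3) - 10050) = sqrt((4134 + 39*(-30) - 6678 - 63*(-30)) - 10050) = sqrt((4134 - 1170 - 6678 + 1890) - 10050) = sqrt(-1824 - 10050) = sqrt(-11874) = I*sqrt(11874)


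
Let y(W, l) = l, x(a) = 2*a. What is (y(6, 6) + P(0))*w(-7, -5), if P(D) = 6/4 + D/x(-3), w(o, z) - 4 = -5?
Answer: -15/2 ≈ -7.5000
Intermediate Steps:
w(o, z) = -1 (w(o, z) = 4 - 5 = -1)
P(D) = 3/2 - D/6 (P(D) = 6/4 + D/((2*(-3))) = 6*(¼) + D/(-6) = 3/2 + D*(-⅙) = 3/2 - D/6)
(y(6, 6) + P(0))*w(-7, -5) = (6 + (3/2 - ⅙*0))*(-1) = (6 + (3/2 + 0))*(-1) = (6 + 3/2)*(-1) = (15/2)*(-1) = -15/2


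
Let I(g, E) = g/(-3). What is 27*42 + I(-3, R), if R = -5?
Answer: 1135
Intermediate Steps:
I(g, E) = -g/3 (I(g, E) = g*(-⅓) = -g/3)
27*42 + I(-3, R) = 27*42 - ⅓*(-3) = 1134 + 1 = 1135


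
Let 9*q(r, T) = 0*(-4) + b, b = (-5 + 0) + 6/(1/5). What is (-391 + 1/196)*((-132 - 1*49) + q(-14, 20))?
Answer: 3414515/49 ≈ 69684.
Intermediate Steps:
b = 25 (b = -5 + 6/(⅕) = -5 + 6*5 = -5 + 30 = 25)
q(r, T) = 25/9 (q(r, T) = (0*(-4) + 25)/9 = (0 + 25)/9 = (⅑)*25 = 25/9)
(-391 + 1/196)*((-132 - 1*49) + q(-14, 20)) = (-391 + 1/196)*((-132 - 1*49) + 25/9) = (-391 + 1/196)*((-132 - 49) + 25/9) = -76635*(-181 + 25/9)/196 = -76635/196*(-1604/9) = 3414515/49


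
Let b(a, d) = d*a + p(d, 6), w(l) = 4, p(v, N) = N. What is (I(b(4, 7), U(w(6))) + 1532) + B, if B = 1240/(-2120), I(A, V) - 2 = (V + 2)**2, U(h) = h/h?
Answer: 81748/53 ≈ 1542.4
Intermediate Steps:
U(h) = 1
b(a, d) = 6 + a*d (b(a, d) = d*a + 6 = a*d + 6 = 6 + a*d)
I(A, V) = 2 + (2 + V)**2 (I(A, V) = 2 + (V + 2)**2 = 2 + (2 + V)**2)
B = -31/53 (B = 1240*(-1/2120) = -31/53 ≈ -0.58491)
(I(b(4, 7), U(w(6))) + 1532) + B = ((2 + (2 + 1)**2) + 1532) - 31/53 = ((2 + 3**2) + 1532) - 31/53 = ((2 + 9) + 1532) - 31/53 = (11 + 1532) - 31/53 = 1543 - 31/53 = 81748/53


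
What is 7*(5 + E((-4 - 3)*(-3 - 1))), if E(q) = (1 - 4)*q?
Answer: -553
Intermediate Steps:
E(q) = -3*q
7*(5 + E((-4 - 3)*(-3 - 1))) = 7*(5 - 3*(-4 - 3)*(-3 - 1)) = 7*(5 - (-21)*(-4)) = 7*(5 - 3*28) = 7*(5 - 84) = 7*(-79) = -553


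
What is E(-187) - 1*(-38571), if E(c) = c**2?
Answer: 73540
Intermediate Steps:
E(-187) - 1*(-38571) = (-187)**2 - 1*(-38571) = 34969 + 38571 = 73540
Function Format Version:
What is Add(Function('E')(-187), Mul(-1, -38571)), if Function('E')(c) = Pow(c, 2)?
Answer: 73540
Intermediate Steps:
Add(Function('E')(-187), Mul(-1, -38571)) = Add(Pow(-187, 2), Mul(-1, -38571)) = Add(34969, 38571) = 73540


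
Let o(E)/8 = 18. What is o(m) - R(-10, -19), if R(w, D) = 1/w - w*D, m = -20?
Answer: 3341/10 ≈ 334.10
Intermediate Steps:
o(E) = 144 (o(E) = 8*18 = 144)
R(w, D) = 1/w - D*w
o(m) - R(-10, -19) = 144 - (1/(-10) - 1*(-19)*(-10)) = 144 - (-⅒ - 190) = 144 - 1*(-1901/10) = 144 + 1901/10 = 3341/10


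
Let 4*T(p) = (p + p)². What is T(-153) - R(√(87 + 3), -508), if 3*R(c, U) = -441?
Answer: 23556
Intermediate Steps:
T(p) = p² (T(p) = (p + p)²/4 = (2*p)²/4 = (4*p²)/4 = p²)
R(c, U) = -147 (R(c, U) = (⅓)*(-441) = -147)
T(-153) - R(√(87 + 3), -508) = (-153)² - 1*(-147) = 23409 + 147 = 23556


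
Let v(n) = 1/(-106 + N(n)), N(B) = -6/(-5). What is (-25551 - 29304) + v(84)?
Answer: -28744025/524 ≈ -54855.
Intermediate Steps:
N(B) = 6/5 (N(B) = -6*(-⅕) = 6/5)
v(n) = -5/524 (v(n) = 1/(-106 + 6/5) = 1/(-524/5) = -5/524)
(-25551 - 29304) + v(84) = (-25551 - 29304) - 5/524 = -54855 - 5/524 = -28744025/524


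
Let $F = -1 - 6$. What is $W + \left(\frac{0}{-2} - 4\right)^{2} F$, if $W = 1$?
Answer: $-111$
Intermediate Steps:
$F = -7$
$W + \left(\frac{0}{-2} - 4\right)^{2} F = 1 + \left(\frac{0}{-2} - 4\right)^{2} \left(-7\right) = 1 + \left(0 \left(- \frac{1}{2}\right) - 4\right)^{2} \left(-7\right) = 1 + \left(0 - 4\right)^{2} \left(-7\right) = 1 + \left(-4\right)^{2} \left(-7\right) = 1 + 16 \left(-7\right) = 1 - 112 = -111$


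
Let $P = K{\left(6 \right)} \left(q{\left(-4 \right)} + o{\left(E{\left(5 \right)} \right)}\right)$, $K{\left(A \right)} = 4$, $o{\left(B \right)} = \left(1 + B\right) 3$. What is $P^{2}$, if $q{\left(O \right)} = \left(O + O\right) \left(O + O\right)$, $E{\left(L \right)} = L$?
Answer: $107584$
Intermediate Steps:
$o{\left(B \right)} = 3 + 3 B$
$q{\left(O \right)} = 4 O^{2}$ ($q{\left(O \right)} = 2 O 2 O = 4 O^{2}$)
$P = 328$ ($P = 4 \left(4 \left(-4\right)^{2} + \left(3 + 3 \cdot 5\right)\right) = 4 \left(4 \cdot 16 + \left(3 + 15\right)\right) = 4 \left(64 + 18\right) = 4 \cdot 82 = 328$)
$P^{2} = 328^{2} = 107584$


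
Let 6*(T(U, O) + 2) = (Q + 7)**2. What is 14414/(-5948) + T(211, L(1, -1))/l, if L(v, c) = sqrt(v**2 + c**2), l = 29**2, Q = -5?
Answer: -18195157/7503402 ≈ -2.4249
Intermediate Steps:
l = 841
L(v, c) = sqrt(c**2 + v**2)
T(U, O) = -4/3 (T(U, O) = -2 + (-5 + 7)**2/6 = -2 + (1/6)*2**2 = -2 + (1/6)*4 = -2 + 2/3 = -4/3)
14414/(-5948) + T(211, L(1, -1))/l = 14414/(-5948) - 4/3/841 = 14414*(-1/5948) - 4/3*1/841 = -7207/2974 - 4/2523 = -18195157/7503402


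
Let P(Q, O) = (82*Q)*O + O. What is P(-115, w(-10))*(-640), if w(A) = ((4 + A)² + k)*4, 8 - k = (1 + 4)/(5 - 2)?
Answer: 1021852160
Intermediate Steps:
k = 19/3 (k = 8 - (1 + 4)/(5 - 2) = 8 - 5/3 = 19/3 ≈ 6.3333)
w(A) = 76/3 + 4*(4 + A)² (w(A) = ((4 + A)² + 19/3)*4 = (19/3 + (4 + A)²)*4 = 76/3 + 4*(4 + A)²)
P(Q, O) = O + 82*O*Q (P(Q, O) = 82*O*Q + O = O + 82*O*Q)
P(-115, w(-10))*(-640) = ((76/3 + 4*(4 - 10)²)*(1 + 82*(-115)))*(-640) = ((76/3 + 4*(-6)²)*(1 - 9430))*(-640) = ((76/3 + 4*36)*(-9429))*(-640) = ((76/3 + 144)*(-9429))*(-640) = ((508/3)*(-9429))*(-640) = -1596644*(-640) = 1021852160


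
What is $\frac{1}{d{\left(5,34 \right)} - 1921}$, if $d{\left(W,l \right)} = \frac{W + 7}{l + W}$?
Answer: $- \frac{13}{24969} \approx -0.00052065$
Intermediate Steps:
$d{\left(W,l \right)} = \frac{7 + W}{W + l}$
$\frac{1}{d{\left(5,34 \right)} - 1921} = \frac{1}{\frac{7 + 5}{5 + 34} - 1921} = \frac{1}{\frac{1}{39} \cdot 12 - 1921} = \frac{1}{\frac{4}{13} - 1921} = \frac{1}{- \frac{24969}{13}} = - \frac{13}{24969}$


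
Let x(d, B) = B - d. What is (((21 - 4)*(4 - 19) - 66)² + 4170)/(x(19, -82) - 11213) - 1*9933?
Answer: -112489173/11314 ≈ -9942.5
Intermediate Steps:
(((21 - 4)*(4 - 19) - 66)² + 4170)/(x(19, -82) - 11213) - 1*9933 = (((21 - 4)*(4 - 19) - 66)² + 4170)/((-82 - 1*19) - 11213) - 1*9933 = ((17*(-15) - 66)² + 4170)/((-82 - 19) - 11213) - 9933 = ((-255 - 66)² + 4170)/(-101 - 11213) - 9933 = ((-321)² + 4170)/(-11314) - 9933 = (103041 + 4170)*(-1/11314) - 9933 = 107211*(-1/11314) - 9933 = -107211/11314 - 9933 = -112489173/11314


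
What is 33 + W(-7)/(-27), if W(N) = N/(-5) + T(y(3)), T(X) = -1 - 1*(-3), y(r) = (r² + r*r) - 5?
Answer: 4438/135 ≈ 32.874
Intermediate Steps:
y(r) = -5 + 2*r² (y(r) = (r² + r²) - 5 = 2*r² - 5 = -5 + 2*r²)
T(X) = 2 (T(X) = -1 + 3 = 2)
W(N) = 2 - N/5 (W(N) = N/(-5) + 2 = N*(-⅕) + 2 = -N/5 + 2 = 2 - N/5)
33 + W(-7)/(-27) = 33 + (2 - ⅕*(-7))/(-27) = 33 - (2 + 7/5)/27 = 33 - 1/27*17/5 = 33 - 17/135 = 4438/135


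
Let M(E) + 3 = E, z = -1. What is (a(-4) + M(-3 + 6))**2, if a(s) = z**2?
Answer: 1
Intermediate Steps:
M(E) = -3 + E
a(s) = 1 (a(s) = (-1)**2 = 1)
(a(-4) + M(-3 + 6))**2 = (1 + (-3 + (-3 + 6)))**2 = (1 + (-3 + 3))**2 = (1 + 0)**2 = 1**2 = 1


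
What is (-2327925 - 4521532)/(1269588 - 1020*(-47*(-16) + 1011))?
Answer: 6849457/528672 ≈ 12.956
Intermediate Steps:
(-2327925 - 4521532)/(1269588 - 1020*(-47*(-16) + 1011)) = -6849457/(1269588 - 1020*(752 + 1011)) = -6849457/(1269588 - 1020*1763) = -6849457/(1269588 - 1798260) = -6849457/(-528672) = -6849457*(-1/528672) = 6849457/528672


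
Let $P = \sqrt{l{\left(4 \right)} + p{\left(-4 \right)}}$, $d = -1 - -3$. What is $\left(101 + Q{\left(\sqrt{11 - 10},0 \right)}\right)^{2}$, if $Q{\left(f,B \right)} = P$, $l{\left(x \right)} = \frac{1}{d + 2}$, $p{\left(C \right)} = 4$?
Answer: $\frac{\left(202 + \sqrt{17}\right)^{2}}{4} \approx 10622.0$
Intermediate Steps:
$d = 2$ ($d = -1 + 3 = 2$)
$l{\left(x \right)} = \frac{1}{4}$ ($l{\left(x \right)} = \frac{1}{2 + 2} = \frac{1}{4}$)
$P = \frac{\sqrt{17}}{2}$ ($P = \sqrt{\frac{1}{4} + 4} = \sqrt{\frac{17}{4}} = \frac{\sqrt{17}}{2} \approx 2.0616$)
$Q{\left(f,B \right)} = \frac{\sqrt{17}}{2}$
$\left(101 + Q{\left(\sqrt{11 - 10},0 \right)}\right)^{2} = \left(101 + \frac{\sqrt{17}}{2}\right)^{2}$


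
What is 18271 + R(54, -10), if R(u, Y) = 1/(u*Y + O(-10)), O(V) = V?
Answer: 10049049/550 ≈ 18271.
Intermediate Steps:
R(u, Y) = 1/(-10 + Y*u) (R(u, Y) = 1/(u*Y - 10) = 1/(Y*u - 10) = 1/(-10 + Y*u))
18271 + R(54, -10) = 18271 + 1/(-10 - 10*54) = 18271 + 1/(-10 - 540) = 18271 + 1/(-550) = 18271 - 1/550 = 10049049/550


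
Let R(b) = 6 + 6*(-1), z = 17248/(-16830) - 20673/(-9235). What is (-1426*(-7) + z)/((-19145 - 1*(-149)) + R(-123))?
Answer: -14105831731/26840493180 ≈ -0.52554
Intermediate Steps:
z = 1714921/1412955 (z = 17248*(-1/16830) - 20673*(-1/9235) = -784/765 + 20673/9235 = 1714921/1412955 ≈ 1.2137)
R(b) = 0 (R(b) = 6 - 6 = 0)
(-1426*(-7) + z)/((-19145 - 1*(-149)) + R(-123)) = (-1426*(-7) + 1714921/1412955)/((-19145 - 1*(-149)) + 0) = (9982 + 1714921/1412955)/((-19145 + 149) + 0) = 14105831731/(1412955*(-18996 + 0)) = (14105831731/1412955)/(-18996) = (14105831731/1412955)*(-1/18996) = -14105831731/26840493180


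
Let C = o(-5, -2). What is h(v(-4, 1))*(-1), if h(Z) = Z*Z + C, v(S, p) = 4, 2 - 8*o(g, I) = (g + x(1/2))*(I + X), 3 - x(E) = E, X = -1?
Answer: -245/16 ≈ -15.313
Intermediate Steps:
x(E) = 3 - E
o(g, I) = 1/4 - (-1 + I)*(5/2 + g)/8 (o(g, I) = 1/4 - (g + (3 - 1/2))*(I - 1)/8 = 1/4 - (g + (3 - 1*1/2))*(-1 + I)/8 = 1/4 - (g + (3 - 1/2))*(-1 + I)/8 = 1/4 - (g + 5/2)*(-1 + I)/8 = 1/4 - (5/2 + g)*(-1 + I)/8 = 1/4 - (-1 + I)*(5/2 + g)/8)
C = -11/16 (C = 9/16 - 5/16*(-2) + (1/8)*(-5) - 1/8*(-2)*(-5) = 9/16 + 5/8 - 5/8 - 5/4 = -11/16 ≈ -0.68750)
h(Z) = -11/16 + Z**2 (h(Z) = Z*Z - 11/16 = Z**2 - 11/16 = -11/16 + Z**2)
h(v(-4, 1))*(-1) = (-11/16 + 4**2)*(-1) = (-11/16 + 16)*(-1) = (245/16)*(-1) = -245/16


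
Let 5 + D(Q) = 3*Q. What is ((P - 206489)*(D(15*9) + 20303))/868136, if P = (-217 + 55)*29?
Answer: -4372204461/868136 ≈ -5036.3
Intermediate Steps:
P = -4698 (P = -162*29 = -4698)
D(Q) = -5 + 3*Q
((P - 206489)*(D(15*9) + 20303))/868136 = ((-4698 - 206489)*((-5 + 3*(15*9)) + 20303))/868136 = -211187*((-5 + 3*135) + 20303)*(1/868136) = -211187*((-5 + 405) + 20303)*(1/868136) = -211187*(400 + 20303)*(1/868136) = -211187*20703*(1/868136) = -4372204461*1/868136 = -4372204461/868136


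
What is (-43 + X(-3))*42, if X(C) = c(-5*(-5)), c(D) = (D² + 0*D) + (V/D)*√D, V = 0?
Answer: 24444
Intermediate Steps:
c(D) = D² (c(D) = (D² + 0*D) + (0/D)*√D = (D² + 0) + 0*√D = D² + 0 = D²)
X(C) = 625 (X(C) = (-5*(-5))² = 25² = 625)
(-43 + X(-3))*42 = (-43 + 625)*42 = 582*42 = 24444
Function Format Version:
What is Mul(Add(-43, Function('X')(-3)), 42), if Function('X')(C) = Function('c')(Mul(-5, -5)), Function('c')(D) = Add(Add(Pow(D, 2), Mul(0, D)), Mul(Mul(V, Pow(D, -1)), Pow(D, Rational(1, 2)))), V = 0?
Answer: 24444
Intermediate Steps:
Function('c')(D) = Pow(D, 2) (Function('c')(D) = Add(Add(Pow(D, 2), Mul(0, D)), Mul(Mul(0, Pow(D, -1)), Pow(D, Rational(1, 2)))) = Add(Add(Pow(D, 2), 0), Mul(0, Pow(D, Rational(1, 2)))) = Add(Pow(D, 2), 0) = Pow(D, 2))
Function('X')(C) = 625 (Function('X')(C) = Pow(Mul(-5, -5), 2) = Pow(25, 2) = 625)
Mul(Add(-43, Function('X')(-3)), 42) = Mul(Add(-43, 625), 42) = Mul(582, 42) = 24444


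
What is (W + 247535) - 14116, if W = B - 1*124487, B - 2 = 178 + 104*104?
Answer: 119928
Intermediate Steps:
B = 10996 (B = 2 + (178 + 104*104) = 2 + (178 + 10816) = 2 + 10994 = 10996)
W = -113491 (W = 10996 - 1*124487 = 10996 - 124487 = -113491)
(W + 247535) - 14116 = (-113491 + 247535) - 14116 = 134044 - 14116 = 119928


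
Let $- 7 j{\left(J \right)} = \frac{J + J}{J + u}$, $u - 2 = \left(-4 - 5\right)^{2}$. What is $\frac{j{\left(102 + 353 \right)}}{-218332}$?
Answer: $\frac{65}{58731308} \approx 1.1067 \cdot 10^{-6}$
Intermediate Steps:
$u = 83$ ($u = 2 + \left(-4 - 5\right)^{2} = 2 + \left(-9\right)^{2} = 2 + 81 = 83$)
$j{\left(J \right)} = - \frac{2 J}{7 \left(83 + J\right)}$ ($j{\left(J \right)} = - \frac{\left(J + J\right) \frac{1}{J + 83}}{7} = - \frac{2 J \frac{1}{83 + J}}{7} = - \frac{2 J}{7 \left(83 + J\right)}$)
$\frac{j{\left(102 + 353 \right)}}{-218332} = \frac{\left(-2\right) \left(102 + 353\right) \frac{1}{581 + 7 \left(102 + 353\right)}}{-218332} = \left(-2\right) 455 \frac{1}{581 + 7 \cdot 455} \left(- \frac{1}{218332}\right) = \left(-2\right) 455 \frac{1}{581 + 3185} \left(- \frac{1}{218332}\right) = \left(-2\right) 455 \cdot \frac{1}{3766} \left(- \frac{1}{218332}\right) = \left(- \frac{65}{269}\right) \left(- \frac{1}{218332}\right) = \frac{65}{58731308}$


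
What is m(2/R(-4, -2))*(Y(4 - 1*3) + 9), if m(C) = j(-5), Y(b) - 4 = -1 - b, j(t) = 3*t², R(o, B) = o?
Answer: 825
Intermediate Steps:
Y(b) = 3 - b (Y(b) = 4 + (-1 - b) = 3 - b)
m(C) = 75 (m(C) = 3*(-5)² = 3*25 = 75)
m(2/R(-4, -2))*(Y(4 - 1*3) + 9) = 75*((3 - (4 - 1*3)) + 9) = 75*((3 - (4 - 3)) + 9) = 75*((3 - 1*1) + 9) = 75*((3 - 1) + 9) = 75*(2 + 9) = 75*11 = 825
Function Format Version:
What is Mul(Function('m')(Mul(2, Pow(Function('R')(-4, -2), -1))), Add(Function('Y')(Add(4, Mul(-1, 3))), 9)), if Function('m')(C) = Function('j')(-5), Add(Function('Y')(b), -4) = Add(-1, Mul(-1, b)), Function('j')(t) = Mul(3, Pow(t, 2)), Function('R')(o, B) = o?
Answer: 825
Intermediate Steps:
Function('Y')(b) = Add(3, Mul(-1, b)) (Function('Y')(b) = Add(4, Add(-1, Mul(-1, b))) = Add(3, Mul(-1, b)))
Function('m')(C) = 75 (Function('m')(C) = Mul(3, Pow(-5, 2)) = Mul(3, 25) = 75)
Mul(Function('m')(Mul(2, Pow(Function('R')(-4, -2), -1))), Add(Function('Y')(Add(4, Mul(-1, 3))), 9)) = Mul(75, Add(Add(3, Mul(-1, Add(4, Mul(-1, 3)))), 9)) = Mul(75, Add(Add(3, Mul(-1, Add(4, -3))), 9)) = Mul(75, Add(Add(3, Mul(-1, 1)), 9)) = Mul(75, Add(Add(3, -1), 9)) = Mul(75, Add(2, 9)) = Mul(75, 11) = 825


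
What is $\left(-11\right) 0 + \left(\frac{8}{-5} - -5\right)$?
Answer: $\frac{17}{5} \approx 3.4$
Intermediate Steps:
$\left(-11\right) 0 + \left(\frac{8}{-5} - -5\right) = 0 + \left(8 \left(- \frac{1}{5}\right) + 5\right) = 0 + \left(- \frac{8}{5} + 5\right) = 0 + \frac{17}{5} = \frac{17}{5}$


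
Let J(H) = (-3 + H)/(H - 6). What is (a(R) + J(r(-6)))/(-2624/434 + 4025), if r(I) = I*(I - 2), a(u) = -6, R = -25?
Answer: -2139/1744226 ≈ -0.0012263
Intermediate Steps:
r(I) = I*(-2 + I)
J(H) = (-3 + H)/(-6 + H)
(a(R) + J(r(-6)))/(-2624/434 + 4025) = (-6 + (-3 - 6*(-2 - 6))/(-6 - 6*(-2 - 6)))/(-2624/434 + 4025) = (-6 + (-3 - 6*(-8))/(-6 - 6*(-8)))/(-2624*1/434 + 4025) = (-6 + (-3 + 48)/(-6 + 48))/(-1312/217 + 4025) = (-6 + 45/42)/(872113/217) = (-6 + (1/42)*45)*(217/872113) = (-6 + 15/14)*(217/872113) = -69/14*217/872113 = -2139/1744226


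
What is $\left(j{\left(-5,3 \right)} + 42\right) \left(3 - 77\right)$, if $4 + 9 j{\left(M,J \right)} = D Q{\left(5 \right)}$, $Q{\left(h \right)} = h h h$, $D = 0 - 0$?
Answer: $- \frac{27676}{9} \approx -3075.1$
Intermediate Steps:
$D = 0$ ($D = 0 + 0 = 0$)
$Q{\left(h \right)} = h^{3}$ ($Q{\left(h \right)} = h^{2} h = h^{3}$)
$j{\left(M,J \right)} = - \frac{4}{9}$ ($j{\left(M,J \right)} = - \frac{4}{9} + \frac{0 \cdot 5^{3}}{9} = - \frac{4}{9} + \frac{0 \cdot 125}{9} = - \frac{4}{9} + \frac{1}{9} \cdot 0 = - \frac{4}{9} + 0 = - \frac{4}{9}$)
$\left(j{\left(-5,3 \right)} + 42\right) \left(3 - 77\right) = \left(- \frac{4}{9} + 42\right) \left(3 - 77\right) = \frac{374}{9} \left(-74\right) = - \frac{27676}{9}$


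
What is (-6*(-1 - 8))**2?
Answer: 2916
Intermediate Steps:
(-6*(-1 - 8))**2 = (-6*(-9))**2 = 54**2 = 2916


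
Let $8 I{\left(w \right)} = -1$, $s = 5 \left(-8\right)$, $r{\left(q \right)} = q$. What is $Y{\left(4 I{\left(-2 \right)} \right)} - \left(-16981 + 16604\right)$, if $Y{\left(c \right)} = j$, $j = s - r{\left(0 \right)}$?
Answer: $337$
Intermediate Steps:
$s = -40$
$I{\left(w \right)} = - \frac{1}{8}$ ($I{\left(w \right)} = \frac{1}{8} \left(-1\right) = - \frac{1}{8}$)
$j = -40$ ($j = -40 - 0 = -40 + 0 = -40$)
$Y{\left(c \right)} = -40$
$Y{\left(4 I{\left(-2 \right)} \right)} - \left(-16981 + 16604\right) = -40 - \left(-16981 + 16604\right) = -40 - -377 = -40 + 377 = 337$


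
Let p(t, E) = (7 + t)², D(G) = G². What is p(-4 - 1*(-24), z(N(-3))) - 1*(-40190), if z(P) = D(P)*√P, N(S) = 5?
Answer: 40919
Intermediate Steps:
z(P) = P^(5/2) (z(P) = P²*√P = P^(5/2))
p(-4 - 1*(-24), z(N(-3))) - 1*(-40190) = (7 + (-4 - 1*(-24)))² - 1*(-40190) = (7 + (-4 + 24))² + 40190 = (7 + 20)² + 40190 = 27² + 40190 = 729 + 40190 = 40919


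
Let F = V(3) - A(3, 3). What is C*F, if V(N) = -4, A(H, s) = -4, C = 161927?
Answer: 0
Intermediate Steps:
F = 0 (F = -4 - 1*(-4) = -4 + 4 = 0)
C*F = 161927*0 = 0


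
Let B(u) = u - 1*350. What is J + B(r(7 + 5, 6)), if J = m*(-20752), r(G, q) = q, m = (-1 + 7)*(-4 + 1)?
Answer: 373192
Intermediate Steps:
m = -18 (m = 6*(-3) = -18)
J = 373536 (J = -18*(-20752) = 373536)
B(u) = -350 + u (B(u) = u - 350 = -350 + u)
J + B(r(7 + 5, 6)) = 373536 + (-350 + 6) = 373536 - 344 = 373192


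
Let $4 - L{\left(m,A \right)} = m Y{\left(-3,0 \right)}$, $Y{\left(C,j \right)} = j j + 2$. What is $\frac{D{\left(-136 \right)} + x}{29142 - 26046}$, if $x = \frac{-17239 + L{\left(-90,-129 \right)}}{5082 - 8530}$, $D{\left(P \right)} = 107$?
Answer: $\frac{385991}{10675008} \approx 0.036158$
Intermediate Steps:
$Y{\left(C,j \right)} = 2 + j^{2}$ ($Y{\left(C,j \right)} = j^{2} + 2 = 2 + j^{2}$)
$L{\left(m,A \right)} = 4 - 2 m$ ($L{\left(m,A \right)} = 4 - m \left(2 + 0^{2}\right) = 4 - m \left(2 + 0\right) = 4 - m 2 = 4 - 2 m$)
$x = \frac{17055}{3448}$ ($x = \frac{-17239 + \left(4 - -180\right)}{5082 - 8530} = \frac{-17239 + \left(4 + 180\right)}{-3448} = \left(-17239 + 184\right) \left(- \frac{1}{3448}\right) = \left(-17055\right) \left(- \frac{1}{3448}\right) = \frac{17055}{3448} \approx 4.9463$)
$\frac{D{\left(-136 \right)} + x}{29142 - 26046} = \frac{107 + \frac{17055}{3448}}{29142 - 26046} = \frac{385991}{3448 \cdot 3096} = \frac{385991}{3448} \cdot \frac{1}{3096} = \frac{385991}{10675008}$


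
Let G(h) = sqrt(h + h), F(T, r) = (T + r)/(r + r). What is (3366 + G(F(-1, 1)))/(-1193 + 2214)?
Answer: 3366/1021 ≈ 3.2968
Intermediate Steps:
F(T, r) = (T + r)/(2*r) (F(T, r) = (T + r)/((2*r)) = (T + r)*(1/(2*r)) = (T + r)/(2*r))
G(h) = sqrt(2)*sqrt(h) (G(h) = sqrt(2*h) = sqrt(2)*sqrt(h))
(3366 + G(F(-1, 1)))/(-1193 + 2214) = (3366 + sqrt(2)*sqrt((1/2)*(-1 + 1)/1))/(-1193 + 2214) = (3366 + sqrt(2)*sqrt((1/2)*1*0))/1021 = (3366 + sqrt(2)*sqrt(0))*(1/1021) = (3366 + sqrt(2)*0)*(1/1021) = (3366 + 0)*(1/1021) = 3366*(1/1021) = 3366/1021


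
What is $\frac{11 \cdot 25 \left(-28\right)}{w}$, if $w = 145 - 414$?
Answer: $\frac{7700}{269} \approx 28.625$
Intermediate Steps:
$w = -269$ ($w = 145 - 414 = -269$)
$\frac{11 \cdot 25 \left(-28\right)}{w} = \frac{11 \cdot 25 \left(-28\right)}{-269} = 275 \left(-28\right) \left(- \frac{1}{269}\right) = \left(-7700\right) \left(- \frac{1}{269}\right) = \frac{7700}{269}$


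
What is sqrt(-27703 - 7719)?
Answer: I*sqrt(35422) ≈ 188.21*I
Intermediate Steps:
sqrt(-27703 - 7719) = sqrt(-35422) = I*sqrt(35422)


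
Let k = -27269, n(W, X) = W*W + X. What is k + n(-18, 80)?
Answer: -26865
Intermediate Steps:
n(W, X) = X + W² (n(W, X) = W² + X = X + W²)
k + n(-18, 80) = -27269 + (80 + (-18)²) = -27269 + (80 + 324) = -27269 + 404 = -26865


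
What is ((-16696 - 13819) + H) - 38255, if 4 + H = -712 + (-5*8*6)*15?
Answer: -73086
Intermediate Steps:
H = -4316 (H = -4 + (-712 + (-5*8*6)*15) = -4 + (-712 - 40*6*15) = -4 + (-712 - 240*15) = -4 + (-712 - 3600) = -4 - 4312 = -4316)
((-16696 - 13819) + H) - 38255 = ((-16696 - 13819) - 4316) - 38255 = (-30515 - 4316) - 38255 = -34831 - 38255 = -73086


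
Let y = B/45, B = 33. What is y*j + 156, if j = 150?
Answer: 266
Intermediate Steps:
y = 11/15 (y = 33/45 = 33*(1/45) = 11/15 ≈ 0.73333)
y*j + 156 = (11/15)*150 + 156 = 110 + 156 = 266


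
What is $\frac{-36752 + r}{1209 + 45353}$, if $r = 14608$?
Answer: $- \frac{11072}{23281} \approx -0.47558$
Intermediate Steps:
$\frac{-36752 + r}{1209 + 45353} = \frac{-36752 + 14608}{1209 + 45353} = - \frac{22144}{46562} = \left(-22144\right) \frac{1}{46562} = - \frac{11072}{23281}$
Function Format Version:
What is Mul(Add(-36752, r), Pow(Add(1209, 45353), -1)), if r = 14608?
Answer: Rational(-11072, 23281) ≈ -0.47558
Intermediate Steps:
Mul(Add(-36752, r), Pow(Add(1209, 45353), -1)) = Mul(Add(-36752, 14608), Pow(Add(1209, 45353), -1)) = Mul(-22144, Pow(46562, -1)) = Mul(-22144, Rational(1, 46562)) = Rational(-11072, 23281)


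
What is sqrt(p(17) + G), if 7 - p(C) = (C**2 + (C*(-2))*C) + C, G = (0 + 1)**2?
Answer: 2*sqrt(70) ≈ 16.733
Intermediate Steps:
G = 1 (G = 1**2 = 1)
p(C) = 7 + C**2 - C (p(C) = 7 - ((C**2 + (C*(-2))*C) + C) = 7 - ((C**2 + (-2*C)*C) + C) = 7 - ((C**2 - 2*C**2) + C) = 7 - (-C**2 + C) = 7 - (C - C**2) = 7 + (C**2 - C) = 7 + C**2 - C)
sqrt(p(17) + G) = sqrt((7 + 17**2 - 1*17) + 1) = sqrt((7 + 289 - 17) + 1) = sqrt(279 + 1) = sqrt(280) = 2*sqrt(70)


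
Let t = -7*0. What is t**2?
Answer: 0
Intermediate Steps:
t = 0
t**2 = 0**2 = 0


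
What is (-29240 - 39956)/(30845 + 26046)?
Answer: -69196/56891 ≈ -1.2163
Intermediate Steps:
(-29240 - 39956)/(30845 + 26046) = -69196/56891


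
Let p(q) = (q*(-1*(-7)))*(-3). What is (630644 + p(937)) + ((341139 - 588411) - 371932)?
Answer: -8237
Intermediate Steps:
p(q) = -21*q (p(q) = (q*7)*(-3) = (7*q)*(-3) = -21*q)
(630644 + p(937)) + ((341139 - 588411) - 371932) = (630644 - 21*937) + ((341139 - 588411) - 371932) = (630644 - 19677) + (-247272 - 371932) = 610967 - 619204 = -8237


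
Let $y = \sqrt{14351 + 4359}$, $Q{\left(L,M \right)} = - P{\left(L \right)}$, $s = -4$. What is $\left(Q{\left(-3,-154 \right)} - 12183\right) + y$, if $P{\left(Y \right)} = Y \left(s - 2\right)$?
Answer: $-12201 + \sqrt{18710} \approx -12064.0$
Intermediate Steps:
$P{\left(Y \right)} = - 6 Y$ ($P{\left(Y \right)} = Y \left(-4 - 2\right) = Y \left(-6\right) = - 6 Y$)
$Q{\left(L,M \right)} = 6 L$ ($Q{\left(L,M \right)} = - \left(-6\right) L = 6 L$)
$y = \sqrt{18710} \approx 136.78$
$\left(Q{\left(-3,-154 \right)} - 12183\right) + y = \left(6 \left(-3\right) - 12183\right) + \sqrt{18710} = \left(-18 - 12183\right) + \sqrt{18710} = -12201 + \sqrt{18710}$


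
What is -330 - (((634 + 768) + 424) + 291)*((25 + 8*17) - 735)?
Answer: 1214828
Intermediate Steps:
-330 - (((634 + 768) + 424) + 291)*((25 + 8*17) - 735) = -330 - ((1402 + 424) + 291)*((25 + 136) - 735) = -330 - (1826 + 291)*(161 - 735) = -330 - 2117*(-574) = -330 - 1*(-1215158) = -330 + 1215158 = 1214828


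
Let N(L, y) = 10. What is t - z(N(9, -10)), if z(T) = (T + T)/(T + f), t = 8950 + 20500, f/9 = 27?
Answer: 7450830/253 ≈ 29450.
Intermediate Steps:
f = 243 (f = 9*27 = 243)
t = 29450
z(T) = 2*T/(243 + T) (z(T) = (T + T)/(T + 243) = (2*T)/(243 + T) = 2*T/(243 + T))
t - z(N(9, -10)) = 29450 - 2*10/(243 + 10) = 29450 - 2*10/253 = 29450 - 1*20/253 = 29450 - 20/253 = 7450830/253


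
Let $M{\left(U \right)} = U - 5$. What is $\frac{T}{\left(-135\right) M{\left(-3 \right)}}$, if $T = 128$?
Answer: $\frac{16}{135} \approx 0.11852$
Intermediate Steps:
$M{\left(U \right)} = -5 + U$ ($M{\left(U \right)} = U - 5 = -5 + U$)
$\frac{T}{\left(-135\right) M{\left(-3 \right)}} = \frac{128}{\left(-135\right) \left(-5 - 3\right)} = \frac{128}{\left(-135\right) \left(-8\right)} = \frac{128}{1080} = 128 \cdot \frac{1}{1080} = \frac{16}{135}$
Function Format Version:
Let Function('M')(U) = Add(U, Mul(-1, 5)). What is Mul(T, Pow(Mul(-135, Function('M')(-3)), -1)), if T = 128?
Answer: Rational(16, 135) ≈ 0.11852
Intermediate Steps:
Function('M')(U) = Add(-5, U) (Function('M')(U) = Add(U, -5) = Add(-5, U))
Mul(T, Pow(Mul(-135, Function('M')(-3)), -1)) = Mul(128, Pow(Mul(-135, Add(-5, -3)), -1)) = Mul(128, Pow(Mul(-135, -8), -1)) = Mul(128, Pow(1080, -1)) = Mul(128, Rational(1, 1080)) = Rational(16, 135)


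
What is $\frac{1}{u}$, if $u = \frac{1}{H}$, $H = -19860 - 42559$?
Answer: $-62419$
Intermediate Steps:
$H = -62419$ ($H = -19860 - 42559 = -62419$)
$u = - \frac{1}{62419}$ ($u = \frac{1}{-62419} = - \frac{1}{62419} \approx -1.6021 \cdot 10^{-5}$)
$\frac{1}{u} = \frac{1}{- \frac{1}{62419}} = -62419$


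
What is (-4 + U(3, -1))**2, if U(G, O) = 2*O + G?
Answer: 9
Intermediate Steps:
U(G, O) = G + 2*O
(-4 + U(3, -1))**2 = (-4 + (3 + 2*(-1)))**2 = (-4 + (3 - 2))**2 = (-4 + 1)**2 = (-3)**2 = 9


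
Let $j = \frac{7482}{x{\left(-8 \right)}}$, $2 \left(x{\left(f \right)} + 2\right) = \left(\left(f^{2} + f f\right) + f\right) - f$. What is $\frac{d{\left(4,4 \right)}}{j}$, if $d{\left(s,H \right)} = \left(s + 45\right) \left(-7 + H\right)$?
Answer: $- \frac{1519}{1247} \approx -1.2181$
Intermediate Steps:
$x{\left(f \right)} = -2 + f^{2}$ ($x{\left(f \right)} = -2 + \frac{\left(\left(f^{2} + f f\right) + f\right) - f}{2} = -2 + \frac{\left(\left(f^{2} + f^{2}\right) + f\right) - f}{2} = -2 + \frac{\left(2 f^{2} + f\right) - f}{2} = -2 + \frac{\left(f + 2 f^{2}\right) - f}{2} = -2 + \frac{2 f^{2}}{2} = -2 + f^{2}$)
$d{\left(s,H \right)} = \left(-7 + H\right) \left(45 + s\right)$ ($d{\left(s,H \right)} = \left(45 + s\right) \left(-7 + H\right) = \left(-7 + H\right) \left(45 + s\right)$)
$j = \frac{3741}{31}$ ($j = \frac{7482}{-2 + \left(-8\right)^{2}} = \frac{7482}{-2 + 64} = \frac{7482}{62} = 7482 \cdot \frac{1}{62} = \frac{3741}{31} \approx 120.68$)
$\frac{d{\left(4,4 \right)}}{j} = \frac{-315 - 28 + 45 \cdot 4 + 4 \cdot 4}{\frac{3741}{31}} = \left(-315 - 28 + 180 + 16\right) \frac{31}{3741} = \left(-147\right) \frac{31}{3741} = - \frac{1519}{1247}$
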